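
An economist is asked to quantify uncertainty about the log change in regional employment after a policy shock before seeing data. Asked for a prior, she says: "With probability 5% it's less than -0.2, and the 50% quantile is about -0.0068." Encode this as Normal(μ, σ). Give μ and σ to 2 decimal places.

For Normal(μ,σ), the p-quantile is μ + z_p·σ. Here z_{0.05} = -1.645, z_{0.5} = 0.
So -0.2 = μ − 1.645σ and -0.0068 = μ + 0σ.
Subtracting: σ = (-0.0068 − -0.2)/(0 − (-1.645)) = 0.12.
Then μ = -0.2 − (-1.645)·0.12 = -0.01.

μ = -0.01, σ = 0.12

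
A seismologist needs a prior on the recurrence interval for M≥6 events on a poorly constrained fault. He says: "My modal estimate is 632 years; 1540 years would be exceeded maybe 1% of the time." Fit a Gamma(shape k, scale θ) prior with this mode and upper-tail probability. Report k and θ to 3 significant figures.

Gamma(k,θ) with k>1 has mode (k−1)θ, so θ = 632/(k−1).
Need P(X < 1540) = 0.99 with θ tied to k this way. Start at k = 2, θ = 632: P(X<1540) ≈ 0.699.
Too low — raise k to concentrate. Iterating converges to k ≈ 6.95.
Then θ = 632/(6.95−1) ≈ 106.

k ≈ 6.95, θ ≈ 106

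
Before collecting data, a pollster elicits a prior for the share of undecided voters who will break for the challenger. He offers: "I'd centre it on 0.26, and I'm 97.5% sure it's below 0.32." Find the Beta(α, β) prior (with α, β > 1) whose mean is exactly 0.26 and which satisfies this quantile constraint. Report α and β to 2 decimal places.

α ≈ 56.85, β ≈ 161.81

With mean 0.26 fixed, write α = 0.26s, β = 0.74s where s = α+β.
Need P(θ < 0.32) = 0.975 under Beta(0.26s, 0.74s). Normal approximation: (q−m)/√(m(1−m)/s) ≈ z_{0.975} = 1.96, so s ≈ 0.26·0.74·(1.96)²/(0.32−0.26)² = 205.3.
At s = 205.3: P(θ<0.32) ≈ 0.971. Adjusting to match 0.975 gives s ≈ 218.67.
So α = 0.26·218.67 ≈ 56.85, β = 0.74·218.67 ≈ 161.81.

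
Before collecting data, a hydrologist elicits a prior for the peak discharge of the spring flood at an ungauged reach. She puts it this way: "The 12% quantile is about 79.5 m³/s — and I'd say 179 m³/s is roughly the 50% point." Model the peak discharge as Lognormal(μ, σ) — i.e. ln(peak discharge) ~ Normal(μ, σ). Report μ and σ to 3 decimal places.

If T ~ Lognormal(μ,σ) then ln T ~ Normal(μ,σ), so the p-quantile of ln T is μ + z_p·σ.
ln(79.5) = 4.376 and ln(179) = 5.187; z_{0.12} = -1.175, z_{0.5} = 0.
σ = (5.187 − 4.376)/(0 − (-1.175)) = 0.691.
μ = 4.376 − (-1.175)·0.691 = 5.187.

μ ≈ 5.187, σ ≈ 0.691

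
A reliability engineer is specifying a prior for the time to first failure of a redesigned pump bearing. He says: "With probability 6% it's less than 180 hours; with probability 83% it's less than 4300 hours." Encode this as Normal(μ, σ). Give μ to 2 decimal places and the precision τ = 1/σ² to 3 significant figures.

μ = 2733.14, τ = 3.71e-07

For Normal(μ,σ), the p-quantile is μ + z_p·σ. Here z_{0.06} = -1.555, z_{0.83} = 0.9542.
So 180 = μ − 1.555σ and 4300 = μ + 0.9542σ.
Subtracting: σ = (4300 − 180)/(0.9542 − (-1.555)) = 1642.13.
Then μ = 180 − (-1.555)·1642.13 = 2733.14.
Precision τ = 1/σ² = 1/1642² = 3.71e-07.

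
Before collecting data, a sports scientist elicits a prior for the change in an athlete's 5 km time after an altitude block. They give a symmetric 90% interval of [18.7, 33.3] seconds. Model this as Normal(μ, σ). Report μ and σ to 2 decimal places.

μ = 26.00, σ = 4.44

A symmetric 90% interval runs μ ± z·σ with z = 1.645.
Half-width = 7.3, so σ = 7.3/1.645 = 4.44.
μ is the interval midpoint, 26.00.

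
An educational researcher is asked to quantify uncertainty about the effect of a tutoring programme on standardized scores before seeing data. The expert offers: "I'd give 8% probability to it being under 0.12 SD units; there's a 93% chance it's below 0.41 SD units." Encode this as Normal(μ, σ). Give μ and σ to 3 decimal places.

For Normal(μ,σ), the p-quantile is μ + z_p·σ. Here z_{0.08} = -1.405, z_{0.93} = 1.476.
So 0.12 = μ − 1.405σ and 0.41 = μ + 1.476σ.
Subtracting: σ = (0.41 − 0.12)/(1.476 − (-1.405)) = 0.101.
Then μ = 0.12 − (-1.405)·0.101 = 0.261.

μ = 0.261, σ = 0.101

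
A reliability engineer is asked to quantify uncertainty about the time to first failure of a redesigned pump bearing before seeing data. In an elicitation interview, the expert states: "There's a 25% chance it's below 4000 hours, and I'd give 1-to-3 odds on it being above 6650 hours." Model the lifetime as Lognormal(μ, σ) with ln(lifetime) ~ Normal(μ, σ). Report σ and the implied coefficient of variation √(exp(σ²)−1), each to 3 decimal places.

If T ~ Lognormal(μ,σ) then ln T ~ Normal(μ,σ), so the p-quantile of ln T is μ + z_p·σ.
ln(4000) = 8.294 and ln(6650) = 8.802; z_{0.25} = -0.6745, z_{0.75} = 0.6745.
σ = (8.802 − 8.294)/(0.6745 − (-0.6745)) = 0.377.
μ = 8.294 − (-0.6745)·0.377 = 8.548.
CV = √(exp(σ²)−1) = √(exp(0.1420)−1) = 0.391.

σ ≈ 0.377, CV ≈ 0.391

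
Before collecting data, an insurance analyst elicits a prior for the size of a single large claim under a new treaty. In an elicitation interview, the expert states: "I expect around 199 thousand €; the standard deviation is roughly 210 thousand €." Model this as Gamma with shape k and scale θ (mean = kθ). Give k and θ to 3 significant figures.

k ≈ 0.898, θ ≈ 222

For Gamma(k, scale θ): mean = kθ, variance = kθ², so CV = 1/√k.
CV = SD/mean = 210/199 = 1.055, hence k = 1/CV² = 0.898.
Then θ = mean/k = 199/0.898 = 222.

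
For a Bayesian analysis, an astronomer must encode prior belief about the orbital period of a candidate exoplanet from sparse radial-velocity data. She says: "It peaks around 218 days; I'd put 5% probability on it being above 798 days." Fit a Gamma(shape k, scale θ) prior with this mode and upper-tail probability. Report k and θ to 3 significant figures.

Gamma(k,θ) with k>1 has mode (k−1)θ, so θ = 218/(k−1).
Need P(X < 798) = 0.95 with θ tied to k this way. Start at k = 2, θ = 218: P(X<798) ≈ 0.880.
Too low — raise k to concentrate. Iterating converges to k ≈ 2.52.
Then θ = 218/(2.52−1) ≈ 143.

k ≈ 2.52, θ ≈ 143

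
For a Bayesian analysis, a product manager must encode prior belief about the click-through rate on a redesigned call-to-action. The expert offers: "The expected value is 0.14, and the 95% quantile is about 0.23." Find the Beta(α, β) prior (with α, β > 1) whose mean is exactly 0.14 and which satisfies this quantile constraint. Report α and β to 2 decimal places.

With mean 0.14 fixed, write α = 0.14s, β = 0.86s where s = α+β.
Need P(θ < 0.23) = 0.95 under Beta(0.14s, 0.86s). Normal approximation: (q−m)/√(m(1−m)/s) ≈ z_{0.95} = 1.64, so s ≈ 0.14·0.86·(1.64)²/(0.23−0.14)² = 40.2.
At s = 40.2: P(θ<0.23) ≈ 0.937. Adjusting to match 0.95 gives s ≈ 47.36.
So α = 0.14·47.36 ≈ 6.63, β = 0.86·47.36 ≈ 40.73.

α ≈ 6.63, β ≈ 40.73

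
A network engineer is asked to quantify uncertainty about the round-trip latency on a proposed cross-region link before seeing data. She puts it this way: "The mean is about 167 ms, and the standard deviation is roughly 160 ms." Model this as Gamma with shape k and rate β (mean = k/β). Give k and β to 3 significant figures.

For Gamma(k, rate β): mean = k/β, variance = k/β², so CV = 1/√k.
CV = SD/mean = 160/167 = 0.9581, hence k = 1/CV² = 1.09.
Then β = k/mean = 1.09/167 = 0.00652.

k ≈ 1.09, β ≈ 0.00652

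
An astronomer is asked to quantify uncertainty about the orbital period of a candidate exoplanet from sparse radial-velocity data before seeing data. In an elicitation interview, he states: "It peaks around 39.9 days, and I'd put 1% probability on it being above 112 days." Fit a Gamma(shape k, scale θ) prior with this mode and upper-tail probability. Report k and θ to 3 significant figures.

k ≈ 5.29, θ ≈ 9.29

Gamma(k,θ) with k>1 has mode (k−1)θ, so θ = 39.9/(k−1).
Need P(X < 112) = 0.99 with θ tied to k this way. Start at k = 2, θ = 39.9: P(X<112) ≈ 0.770.
Too low — raise k to concentrate. Iterating converges to k ≈ 5.29.
Then θ = 39.9/(5.29−1) ≈ 9.29.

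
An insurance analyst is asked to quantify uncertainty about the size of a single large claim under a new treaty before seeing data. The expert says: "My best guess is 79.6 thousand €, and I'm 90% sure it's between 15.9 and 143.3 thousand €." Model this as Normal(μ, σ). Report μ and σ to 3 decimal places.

μ = 79.600, σ = 38.727

A symmetric 90% interval runs μ ± z·σ with z = 1.645.
Half-width = 63.7, so σ = 63.7/1.645 = 38.727.
μ is the stated best guess, 79.600.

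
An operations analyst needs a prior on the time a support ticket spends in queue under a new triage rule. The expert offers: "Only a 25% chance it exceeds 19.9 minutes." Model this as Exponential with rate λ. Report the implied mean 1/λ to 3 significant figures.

mean ≈ 14.4 minutes

P(T > 19.9) = e^(−λ·19.9) = 0.25, so λ = −ln(0.25)/19.9 = 0.0697.
Mean = 1/λ = 14.4 minutes.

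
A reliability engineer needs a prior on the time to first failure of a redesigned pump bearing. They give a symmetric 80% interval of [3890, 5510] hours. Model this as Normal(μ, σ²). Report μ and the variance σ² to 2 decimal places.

μ = 4700.00, σ² = 399482.60

A symmetric 80% interval runs μ ± z·σ with z = 1.282.
Half-width = 810, so σ = 810/1.282 = 632.046 and σ² = 399482.60.
μ is the interval midpoint, 4700.00.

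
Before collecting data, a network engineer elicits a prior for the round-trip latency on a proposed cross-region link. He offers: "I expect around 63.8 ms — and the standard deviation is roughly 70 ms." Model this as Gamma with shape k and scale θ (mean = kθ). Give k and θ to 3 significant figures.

For Gamma(k, scale θ): mean = kθ, variance = kθ², so CV = 1/√k.
CV = SD/mean = 70/63.8 = 1.097, hence k = 1/CV² = 0.831.
Then θ = mean/k = 63.8/0.831 = 76.8.

k ≈ 0.831, θ ≈ 76.8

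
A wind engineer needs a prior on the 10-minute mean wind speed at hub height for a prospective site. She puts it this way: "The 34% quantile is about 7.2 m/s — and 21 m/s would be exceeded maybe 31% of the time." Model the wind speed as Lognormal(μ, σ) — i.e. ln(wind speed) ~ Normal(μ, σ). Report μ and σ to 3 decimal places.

If T ~ Lognormal(μ,σ) then ln T ~ Normal(μ,σ), so the p-quantile of ln T is μ + z_p·σ.
ln(7.2) = 1.974 and ln(21) = 3.045; z_{0.34} = -0.4125, z_{0.69} = 0.4959.
σ = (3.045 − 1.974)/(0.4959 − (-0.4125)) = 1.178.
μ = 1.974 − (-0.4125)·1.178 = 2.460.

μ ≈ 2.460, σ ≈ 1.178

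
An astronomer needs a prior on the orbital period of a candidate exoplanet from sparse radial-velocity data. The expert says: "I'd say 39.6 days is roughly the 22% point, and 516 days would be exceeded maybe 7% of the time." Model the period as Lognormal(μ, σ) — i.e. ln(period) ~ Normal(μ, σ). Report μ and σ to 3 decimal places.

μ ≈ 4.561, σ ≈ 1.142

If T ~ Lognormal(μ,σ) then ln T ~ Normal(μ,σ), so the p-quantile of ln T is μ + z_p·σ.
ln(39.6) = 3.679 and ln(516) = 6.246; z_{0.22} = -0.7722, z_{0.93} = 1.476.
σ = (6.246 − 3.679)/(1.476 − (-0.7722)) = 1.142.
μ = 3.679 − (-0.7722)·1.142 = 4.561.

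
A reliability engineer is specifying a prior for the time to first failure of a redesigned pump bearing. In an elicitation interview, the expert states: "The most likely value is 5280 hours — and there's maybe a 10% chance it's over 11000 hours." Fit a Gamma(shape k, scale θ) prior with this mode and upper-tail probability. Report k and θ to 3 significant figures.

Gamma(k,θ) with k>1 has mode (k−1)θ, so θ = 5280/(k−1).
Need P(X < 11000) = 0.9 with θ tied to k this way. Start at k = 2, θ = 5280: P(X<11000) ≈ 0.616.
Too low — raise k to concentrate. Iterating converges to k ≈ 4.56.
Then θ = 5280/(4.56−1) ≈ 1480.

k ≈ 4.56, θ ≈ 1480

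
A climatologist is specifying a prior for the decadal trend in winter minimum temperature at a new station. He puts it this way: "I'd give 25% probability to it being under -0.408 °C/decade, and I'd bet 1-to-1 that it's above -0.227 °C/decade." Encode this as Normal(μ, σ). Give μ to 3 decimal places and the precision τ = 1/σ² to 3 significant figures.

μ = -0.227, τ = 13.9

For Normal(μ,σ), the p-quantile is μ + z_p·σ. Here z_{0.25} = -0.6745, z_{0.5} = 0.
So -0.408 = μ − 0.6745σ and -0.227 = μ + 0σ.
Subtracting: σ = (-0.227 − -0.408)/(0 − (-0.6745)) = 0.268.
Then μ = -0.408 − (-0.6745)·0.268 = -0.227.
Precision τ = 1/σ² = 1/0.2684² = 13.9.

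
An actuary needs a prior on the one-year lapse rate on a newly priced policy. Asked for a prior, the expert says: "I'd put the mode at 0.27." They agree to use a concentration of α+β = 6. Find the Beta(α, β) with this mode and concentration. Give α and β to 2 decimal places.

For α,β > 1 the Beta mode is (α−1)/(α+β−2). With α+β = 6, the mode is (α−1)/4.
Set (α−1)/4 = 0.27 → α = 1 + 0.27·4 = 2.08.
β = 6 − α = 3.92.

α = 2.08, β = 3.92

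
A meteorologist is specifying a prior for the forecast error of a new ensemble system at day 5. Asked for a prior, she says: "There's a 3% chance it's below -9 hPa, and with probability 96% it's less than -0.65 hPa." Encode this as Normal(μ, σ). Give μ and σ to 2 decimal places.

For Normal(μ,σ), the p-quantile is μ + z_p·σ. Here z_{0.03} = -1.881, z_{0.96} = 1.751.
So -9 = μ − 1.881σ and -0.65 = μ + 1.751σ.
Subtracting: σ = (-0.65 − -9)/(1.751 − (-1.881)) = 2.30.
Then μ = -9 − (-1.881)·2.30 = -4.68.

μ = -4.68, σ = 2.30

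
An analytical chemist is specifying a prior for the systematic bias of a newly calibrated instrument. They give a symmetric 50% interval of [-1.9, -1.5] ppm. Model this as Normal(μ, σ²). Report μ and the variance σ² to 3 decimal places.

A symmetric 50% interval runs μ ± z·σ with z = 0.6745.
Half-width = 0.2, so σ = 0.2/0.6745 = 0.2965 and σ² = 0.088.
μ is the interval midpoint, -1.700.

μ = -1.700, σ² = 0.088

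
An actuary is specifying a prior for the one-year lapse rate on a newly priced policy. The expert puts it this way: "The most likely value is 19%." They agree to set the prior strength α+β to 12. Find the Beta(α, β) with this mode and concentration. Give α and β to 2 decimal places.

For α,β > 1 the Beta mode is (α−1)/(α+β−2). With α+β = 12, the mode is (α−1)/10.
Set (α−1)/10 = 0.19 → α = 1 + 0.19·10 = 2.90.
β = 12 − α = 9.10.

α = 2.90, β = 9.10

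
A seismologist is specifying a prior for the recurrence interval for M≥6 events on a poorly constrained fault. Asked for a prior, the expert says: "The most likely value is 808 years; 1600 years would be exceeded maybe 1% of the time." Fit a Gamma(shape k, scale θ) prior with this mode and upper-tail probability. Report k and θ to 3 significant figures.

Gamma(k,θ) with k>1 has mode (k−1)θ, so θ = 808/(k−1).
Need P(X < 1600) = 0.99 with θ tied to k this way. Start at k = 2, θ = 808: P(X<1600) ≈ 0.589.
Too low — raise k to concentrate. Iterating converges to k ≈ 11.5.
Then θ = 808/(11.5−1) ≈ 76.6.

k ≈ 11.5, θ ≈ 76.6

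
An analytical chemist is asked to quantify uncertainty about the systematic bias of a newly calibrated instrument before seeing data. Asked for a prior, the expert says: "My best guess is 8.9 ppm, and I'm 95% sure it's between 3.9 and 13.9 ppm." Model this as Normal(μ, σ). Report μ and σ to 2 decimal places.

A symmetric 95% interval runs μ ± z·σ with z = 1.96.
Half-width = 5, so σ = 5/1.96 = 2.55.
μ is the stated best guess, 8.90.

μ = 8.90, σ = 2.55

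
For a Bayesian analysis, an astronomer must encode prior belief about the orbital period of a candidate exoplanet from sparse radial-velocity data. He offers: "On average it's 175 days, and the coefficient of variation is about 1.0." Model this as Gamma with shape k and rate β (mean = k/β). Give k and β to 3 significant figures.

k ≈ 1, β ≈ 0.00571

For Gamma(k, rate β): mean = k/β, variance = k/β², so CV = 1/√k.
CV = 1.0, hence k = 1/CV² = 1.
Then β = k/mean = 1/175 = 0.00571.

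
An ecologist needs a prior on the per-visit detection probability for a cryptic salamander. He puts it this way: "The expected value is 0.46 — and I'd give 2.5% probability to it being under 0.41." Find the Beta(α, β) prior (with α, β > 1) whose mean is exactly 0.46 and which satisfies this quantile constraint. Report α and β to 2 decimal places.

With mean 0.46 fixed, write α = 0.46s, β = 0.54s where s = α+β.
Need P(θ < 0.41) = 0.025 under Beta(0.46s, 0.54s). Normal approximation: (q−m)/√(m(1−m)/s) ≈ z_{0.025} = -1.96, so s ≈ 0.46·0.54·(-1.96)²/(0.41−0.46)² = 381.7.
At s = 381.7: P(θ<0.41) ≈ 0.024. Adjusting to match 0.025 gives s ≈ 377.21.
So α = 0.46·377.21 ≈ 173.52, β = 0.54·377.21 ≈ 203.69.

α ≈ 173.52, β ≈ 203.69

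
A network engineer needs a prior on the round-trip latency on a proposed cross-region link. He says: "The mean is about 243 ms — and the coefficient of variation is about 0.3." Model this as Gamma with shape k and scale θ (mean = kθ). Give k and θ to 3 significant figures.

k ≈ 11.1, θ ≈ 21.9

For Gamma(k, scale θ): mean = kθ, variance = kθ², so CV = 1/√k.
CV = 0.3, hence k = 1/CV² = 11.1.
Then θ = mean/k = 243/11.1 = 21.9.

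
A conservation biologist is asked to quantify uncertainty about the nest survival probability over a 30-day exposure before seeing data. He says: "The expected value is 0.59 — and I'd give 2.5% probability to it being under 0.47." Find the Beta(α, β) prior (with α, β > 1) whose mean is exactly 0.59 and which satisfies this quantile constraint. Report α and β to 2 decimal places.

With mean 0.59 fixed, write α = 0.59s, β = 0.41s where s = α+β.
Need P(θ < 0.47) = 0.025 under Beta(0.59s, 0.41s). Normal approximation: (q−m)/√(m(1−m)/s) ≈ z_{0.025} = -1.96, so s ≈ 0.59·0.41·(-1.96)²/(0.47−0.59)² = 64.5.
At s = 64.5: P(θ<0.47) ≈ 0.026. Adjusting to match 0.025 gives s ≈ 65.94.
So α = 0.59·65.94 ≈ 38.90, β = 0.41·65.94 ≈ 27.03.

α ≈ 38.90, β ≈ 27.03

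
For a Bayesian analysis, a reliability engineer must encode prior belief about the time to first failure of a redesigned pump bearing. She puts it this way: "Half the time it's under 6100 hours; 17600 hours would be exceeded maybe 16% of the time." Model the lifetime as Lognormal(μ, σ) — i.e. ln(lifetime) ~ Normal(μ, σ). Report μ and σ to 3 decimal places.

μ ≈ 8.716, σ ≈ 1.066

If T ~ Lognormal(μ,σ) then ln T ~ Normal(μ,σ), so the p-quantile of ln T is μ + z_p·σ.
ln(6100) = 8.716 and ln(17600) = 9.776; z_{0.5} = 0, z_{0.84} = 0.9945.
σ = (9.776 − 8.716)/(0.9945 − (0)) = 1.066.
μ = 8.716 − (0)·1.066 = 8.716.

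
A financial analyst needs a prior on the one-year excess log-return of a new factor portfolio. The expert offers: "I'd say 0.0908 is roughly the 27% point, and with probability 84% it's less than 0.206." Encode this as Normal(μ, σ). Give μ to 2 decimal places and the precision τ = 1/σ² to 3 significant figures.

The p-quantile of Normal(μ,σ) is μ + z_p·σ, with z_{0.27} = -0.6128 and z_{0.84} = 0.9945.
Eliminate σ: μ = (z₂·x₁ − z₁·x₂)/(z₂ − z₁) = (0.9945·0.0908 − (-0.6128)·0.206)/1.607 = 0.13.
Then σ = (x₂ − x₁)/(z₂ − z₁) = (0.206 − 0.0908)/1.607 = 0.07.
Precision τ = 1/σ² = 1/0.07167² = 195.

μ = 0.13, τ = 195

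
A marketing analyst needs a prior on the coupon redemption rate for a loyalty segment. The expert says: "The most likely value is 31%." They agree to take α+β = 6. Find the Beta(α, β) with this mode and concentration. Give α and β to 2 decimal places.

α = 2.24, β = 3.76

For α,β > 1 the Beta mode is (α−1)/(α+β−2). With α+β = 6, the mode is (α−1)/4.
Set (α−1)/4 = 0.31 → α = 1 + 0.31·4 = 2.24.
β = 6 − α = 3.76.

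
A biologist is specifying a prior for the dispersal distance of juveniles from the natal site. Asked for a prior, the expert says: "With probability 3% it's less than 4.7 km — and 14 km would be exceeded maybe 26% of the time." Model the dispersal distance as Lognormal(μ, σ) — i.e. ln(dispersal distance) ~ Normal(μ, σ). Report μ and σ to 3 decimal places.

If T ~ Lognormal(μ,σ) then ln T ~ Normal(μ,σ), so the p-quantile of ln T is μ + z_p·σ.
ln(4.7) = 1.548 and ln(14) = 2.639; z_{0.03} = -1.881, z_{0.74} = 0.6433.
σ = (2.639 − 1.548)/(0.6433 − (-1.881)) = 0.432.
μ = 1.548 − (-1.881)·0.432 = 2.361.

μ ≈ 2.361, σ ≈ 0.432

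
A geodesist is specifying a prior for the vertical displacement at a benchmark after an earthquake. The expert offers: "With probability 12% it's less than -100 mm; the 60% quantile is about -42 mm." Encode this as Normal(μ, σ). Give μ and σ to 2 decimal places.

μ = -52.29, σ = 40.61

The p-quantile of Normal(μ,σ) is μ + z_p·σ, with z_{0.12} = -1.175 and z_{0.6} = 0.2533.
Eliminate σ: μ = (z₂·x₁ − z₁·x₂)/(z₂ − z₁) = (0.2533·-100 − (-1.175)·-42)/1.428 = -52.29.
Then σ = (x₂ − x₁)/(z₂ − z₁) = (-42 − -100)/1.428 = 40.61.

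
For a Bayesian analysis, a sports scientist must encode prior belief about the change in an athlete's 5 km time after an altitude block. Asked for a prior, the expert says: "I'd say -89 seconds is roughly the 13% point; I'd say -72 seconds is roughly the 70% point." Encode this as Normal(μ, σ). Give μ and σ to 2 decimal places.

The p-quantile of Normal(μ,σ) is μ + z_p·σ, with z_{0.13} = -1.126 and z_{0.7} = 0.5244.
Eliminate σ: μ = (z₂·x₁ − z₁·x₂)/(z₂ − z₁) = (0.5244·-89 − (-1.126)·-72)/1.651 = -77.40.
Then σ = (x₂ − x₁)/(z₂ − z₁) = (-72 − -89)/1.651 = 10.30.

μ = -77.40, σ = 10.30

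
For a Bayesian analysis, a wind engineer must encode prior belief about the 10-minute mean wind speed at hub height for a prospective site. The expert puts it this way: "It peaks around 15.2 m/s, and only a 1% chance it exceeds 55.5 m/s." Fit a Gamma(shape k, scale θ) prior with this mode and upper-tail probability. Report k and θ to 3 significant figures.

Gamma(k,θ) with k>1 has mode (k−1)θ, so θ = 15.2/(k−1).
Need P(X < 55.5) = 0.99 with θ tied to k this way. Start at k = 2, θ = 15.2: P(X<55.5) ≈ 0.879.
Too low — raise k to concentrate. Iterating converges to k ≈ 3.55.
Then θ = 15.2/(3.55−1) ≈ 5.95.

k ≈ 3.55, θ ≈ 5.95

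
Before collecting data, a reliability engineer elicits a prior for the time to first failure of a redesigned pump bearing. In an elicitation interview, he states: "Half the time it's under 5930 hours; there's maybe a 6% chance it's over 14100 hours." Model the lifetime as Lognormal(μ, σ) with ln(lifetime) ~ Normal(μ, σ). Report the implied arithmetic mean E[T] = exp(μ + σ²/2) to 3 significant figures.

E[T] ≈ 6930 hours

If T ~ Lognormal(μ,σ) then ln T ~ Normal(μ,σ), so the p-quantile of ln T is μ + z_p·σ.
ln(5930) = 8.688 and ln(14100) = 9.554; z_{0.5} = 0, z_{0.94} = 1.555.
σ = (9.554 − 8.688)/(1.555 − (0)) = 0.557.
μ = 8.688 − (0)·0.557 = 8.688.
E[T] = exp(μ + σ²/2) = exp(8.688 + 0.1552) = 6930 hours.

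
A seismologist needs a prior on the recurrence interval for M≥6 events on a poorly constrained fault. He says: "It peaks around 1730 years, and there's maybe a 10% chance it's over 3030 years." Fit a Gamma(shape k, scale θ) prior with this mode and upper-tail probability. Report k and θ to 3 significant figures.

k ≈ 7.05, θ ≈ 286

Gamma(k,θ) with k>1 has mode (k−1)θ, so θ = 1730/(k−1).
Need P(X < 3030) = 0.9 with θ tied to k this way. Start at k = 2, θ = 1730: P(X<3030) ≈ 0.523.
Too low — raise k to concentrate. Iterating converges to k ≈ 7.05.
Then θ = 1730/(7.05−1) ≈ 286.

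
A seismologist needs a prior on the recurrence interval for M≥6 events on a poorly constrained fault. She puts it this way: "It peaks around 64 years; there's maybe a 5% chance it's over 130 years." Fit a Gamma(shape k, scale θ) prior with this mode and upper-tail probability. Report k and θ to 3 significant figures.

k ≈ 6.51, θ ≈ 11.6

Gamma(k,θ) with k>1 has mode (k−1)θ, so θ = 64/(k−1).
Need P(X < 130) = 0.95 with θ tied to k this way. Start at k = 2, θ = 64: P(X<130) ≈ 0.602.
Too low — raise k to concentrate. Iterating converges to k ≈ 6.51.
Then θ = 64/(6.51−1) ≈ 11.6.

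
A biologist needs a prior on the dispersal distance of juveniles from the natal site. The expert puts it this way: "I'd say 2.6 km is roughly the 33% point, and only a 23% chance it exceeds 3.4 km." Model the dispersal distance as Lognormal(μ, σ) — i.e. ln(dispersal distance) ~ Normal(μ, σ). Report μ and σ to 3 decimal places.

μ ≈ 1.056, σ ≈ 0.228

If T ~ Lognormal(μ,σ) then ln T ~ Normal(μ,σ), so the p-quantile of ln T is μ + z_p·σ.
ln(2.6) = 0.9555 and ln(3.4) = 1.224; z_{0.33} = -0.4399, z_{0.77} = 0.7388.
σ = (1.224 − 0.9555)/(0.7388 − (-0.4399)) = 0.228.
μ = 0.9555 − (-0.4399)·0.228 = 1.056.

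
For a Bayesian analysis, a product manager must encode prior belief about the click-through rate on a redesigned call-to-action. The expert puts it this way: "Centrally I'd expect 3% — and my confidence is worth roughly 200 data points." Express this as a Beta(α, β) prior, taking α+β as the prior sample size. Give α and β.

α = 6, β = 194

Under the effective-sample-size interpretation, Beta(α, β) has prior mean α/(α+β) and prior sample size α+β.
So α+β = 200 and α/(α+β) = 0.03, giving α = 0.03·200 = 6 and β = 200 − 6 = 194.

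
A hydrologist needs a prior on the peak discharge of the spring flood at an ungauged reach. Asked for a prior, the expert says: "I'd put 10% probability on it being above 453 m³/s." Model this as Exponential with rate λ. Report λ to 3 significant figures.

P(T > 453.0) = e^(−λ·453.0) = 0.1, so λ = −ln(0.1)/453.0 = 0.00508.

λ ≈ 0.00508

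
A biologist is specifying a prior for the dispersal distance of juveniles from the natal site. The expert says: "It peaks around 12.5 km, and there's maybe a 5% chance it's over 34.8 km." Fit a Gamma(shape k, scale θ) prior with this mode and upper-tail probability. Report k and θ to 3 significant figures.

k ≈ 3.56, θ ≈ 4.89

Gamma(k,θ) with k>1 has mode (k−1)θ, so θ = 12.5/(k−1).
Need P(X < 34.8) = 0.95 with θ tied to k this way. Start at k = 2, θ = 12.5: P(X<34.8) ≈ 0.766.
Too low — raise k to concentrate. Iterating converges to k ≈ 3.56.
Then θ = 12.5/(3.56−1) ≈ 4.89.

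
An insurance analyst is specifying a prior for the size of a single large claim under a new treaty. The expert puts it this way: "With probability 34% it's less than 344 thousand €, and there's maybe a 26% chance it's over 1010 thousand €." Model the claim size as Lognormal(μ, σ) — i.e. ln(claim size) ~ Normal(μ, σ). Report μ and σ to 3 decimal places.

μ ≈ 6.261, σ ≈ 1.020

If T ~ Lognormal(μ,σ) then ln T ~ Normal(μ,σ), so the p-quantile of ln T is μ + z_p·σ.
ln(344) = 5.841 and ln(1010) = 6.918; z_{0.34} = -0.4125, z_{0.74} = 0.6433.
σ = (6.918 − 5.841)/(0.6433 − (-0.4125)) = 1.020.
μ = 5.841 − (-0.4125)·1.020 = 6.261.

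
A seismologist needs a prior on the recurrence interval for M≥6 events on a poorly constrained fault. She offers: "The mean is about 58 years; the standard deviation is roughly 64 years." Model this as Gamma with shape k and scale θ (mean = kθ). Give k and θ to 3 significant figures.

For Gamma(k, scale θ): mean = kθ, variance = kθ², so CV = 1/√k.
CV = SD/mean = 64/58 = 1.103, hence k = 1/CV² = 0.821.
Then θ = mean/k = 58/0.821 = 70.6.

k ≈ 0.821, θ ≈ 70.6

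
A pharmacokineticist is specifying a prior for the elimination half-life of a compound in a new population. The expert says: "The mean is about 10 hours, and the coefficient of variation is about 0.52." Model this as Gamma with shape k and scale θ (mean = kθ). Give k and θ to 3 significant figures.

k ≈ 3.7, θ ≈ 2.7

For Gamma(k, scale θ): mean = kθ, variance = kθ², so CV = 1/√k.
CV = 0.52, hence k = 1/CV² = 3.7.
Then θ = mean/k = 10/3.7 = 2.7.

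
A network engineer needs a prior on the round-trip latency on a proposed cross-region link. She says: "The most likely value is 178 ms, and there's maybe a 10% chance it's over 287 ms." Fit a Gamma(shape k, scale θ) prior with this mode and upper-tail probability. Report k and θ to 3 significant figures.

k ≈ 9.24, θ ≈ 21.6

Gamma(k,θ) with k>1 has mode (k−1)θ, so θ = 178/(k−1).
Need P(X < 287) = 0.9 with θ tied to k this way. Start at k = 2, θ = 178: P(X<287) ≈ 0.479.
Too low — raise k to concentrate. Iterating converges to k ≈ 9.24.
Then θ = 178/(9.24−1) ≈ 21.6.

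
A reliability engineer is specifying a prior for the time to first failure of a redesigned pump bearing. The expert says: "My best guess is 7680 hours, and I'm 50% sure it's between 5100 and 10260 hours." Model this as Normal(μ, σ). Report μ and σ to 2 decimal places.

A symmetric 50% interval runs μ ± z·σ with z = 0.6745.
Half-width = 2580, so σ = 2580/0.6745 = 3825.11.
μ is the stated best guess, 7680.00.

μ = 7680.00, σ = 3825.11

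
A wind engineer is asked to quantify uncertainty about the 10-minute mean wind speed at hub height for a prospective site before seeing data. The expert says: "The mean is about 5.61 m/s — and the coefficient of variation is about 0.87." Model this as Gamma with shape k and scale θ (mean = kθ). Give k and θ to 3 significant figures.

k ≈ 1.32, θ ≈ 4.25

For Gamma(k, scale θ): mean = kθ, variance = kθ², so CV = 1/√k.
CV = 0.87, hence k = 1/CV² = 1.32.
Then θ = mean/k = 5.61/1.32 = 4.25.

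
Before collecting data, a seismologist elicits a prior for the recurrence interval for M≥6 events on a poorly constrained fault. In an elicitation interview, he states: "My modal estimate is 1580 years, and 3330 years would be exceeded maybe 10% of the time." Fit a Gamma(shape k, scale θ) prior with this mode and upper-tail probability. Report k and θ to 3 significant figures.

k ≈ 4.46, θ ≈ 457

Gamma(k,θ) with k>1 has mode (k−1)θ, so θ = 1580/(k−1).
Need P(X < 3330) = 0.9 with θ tied to k this way. Start at k = 2, θ = 1580: P(X<3330) ≈ 0.622.
Too low — raise k to concentrate. Iterating converges to k ≈ 4.46.
Then θ = 1580/(4.46−1) ≈ 457.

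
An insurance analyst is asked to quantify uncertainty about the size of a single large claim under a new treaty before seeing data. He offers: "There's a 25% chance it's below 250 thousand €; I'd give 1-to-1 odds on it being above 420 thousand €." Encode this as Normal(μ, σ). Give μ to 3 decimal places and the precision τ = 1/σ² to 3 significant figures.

μ = 420.000, τ = 1.57e-05

For Normal(μ,σ), the p-quantile is μ + z_p·σ. Here z_{0.25} = -0.6745, z_{0.5} = 0.
So 250 = μ − 0.6745σ and 420 = μ + 0σ.
Subtracting: σ = (420 − 250)/(0 − (-0.6745)) = 252.042.
Then μ = 250 − (-0.6745)·252.042 = 420.000.
Precision τ = 1/σ² = 1/252² = 1.57e-05.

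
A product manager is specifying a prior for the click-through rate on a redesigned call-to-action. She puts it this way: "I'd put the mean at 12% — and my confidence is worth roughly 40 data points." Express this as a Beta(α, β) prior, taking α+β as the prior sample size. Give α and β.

α = 4.8, β = 35.2

Under the effective-sample-size interpretation, Beta(α, β) has prior mean α/(α+β) and prior sample size α+β.
So α+β = 40 and α/(α+β) = 0.12, giving α = 0.12·40 = 4.8 and β = 40 − 4.8 = 35.2.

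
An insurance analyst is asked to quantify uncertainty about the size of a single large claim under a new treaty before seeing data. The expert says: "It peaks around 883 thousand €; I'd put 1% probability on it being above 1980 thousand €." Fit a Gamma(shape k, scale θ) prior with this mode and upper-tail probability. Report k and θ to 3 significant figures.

Gamma(k,θ) with k>1 has mode (k−1)θ, so θ = 883/(k−1).
Need P(X < 1980) = 0.99 with θ tied to k this way. Start at k = 2, θ = 883: P(X<1980) ≈ 0.656.
Too low — raise k to concentrate. Iterating converges to k ≈ 8.36.
Then θ = 883/(8.36−1) ≈ 120.

k ≈ 8.36, θ ≈ 120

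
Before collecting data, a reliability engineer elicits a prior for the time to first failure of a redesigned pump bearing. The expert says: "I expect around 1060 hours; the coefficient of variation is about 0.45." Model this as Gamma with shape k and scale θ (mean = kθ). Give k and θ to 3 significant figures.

k ≈ 4.94, θ ≈ 215

For Gamma(k, scale θ): mean = kθ, variance = kθ², so CV = 1/√k.
CV = 0.45, hence k = 1/CV² = 4.94.
Then θ = mean/k = 1060/4.94 = 215.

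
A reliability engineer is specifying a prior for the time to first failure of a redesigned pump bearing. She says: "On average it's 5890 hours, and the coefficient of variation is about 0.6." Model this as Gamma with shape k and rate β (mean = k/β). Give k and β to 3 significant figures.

For Gamma(k, rate β): mean = k/β, variance = k/β², so CV = 1/√k.
CV = 0.6, hence k = 1/CV² = 2.78.
Then β = k/mean = 2.78/5890 = 0.000472.

k ≈ 2.78, β ≈ 0.000472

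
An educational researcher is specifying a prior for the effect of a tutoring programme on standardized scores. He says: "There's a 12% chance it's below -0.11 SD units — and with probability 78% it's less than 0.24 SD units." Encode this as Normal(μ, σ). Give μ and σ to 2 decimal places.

For Normal(μ,σ), the p-quantile is μ + z_p·σ. Here z_{0.12} = -1.175, z_{0.78} = 0.7722.
So -0.11 = μ − 1.175σ and 0.24 = μ + 0.7722σ.
Subtracting: σ = (0.24 − -0.11)/(0.7722 − (-1.175)) = 0.18.
Then μ = -0.11 − (-1.175)·0.18 = 0.10.

μ = 0.10, σ = 0.18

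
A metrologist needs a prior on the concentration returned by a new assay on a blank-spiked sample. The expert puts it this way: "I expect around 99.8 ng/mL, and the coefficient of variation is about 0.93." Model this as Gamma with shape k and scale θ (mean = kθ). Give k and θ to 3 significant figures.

For Gamma(k, scale θ): mean = kθ, variance = kθ², so CV = 1/√k.
CV = 0.93, hence k = 1/CV² = 1.16.
Then θ = mean/k = 99.8/1.16 = 86.3.

k ≈ 1.16, θ ≈ 86.3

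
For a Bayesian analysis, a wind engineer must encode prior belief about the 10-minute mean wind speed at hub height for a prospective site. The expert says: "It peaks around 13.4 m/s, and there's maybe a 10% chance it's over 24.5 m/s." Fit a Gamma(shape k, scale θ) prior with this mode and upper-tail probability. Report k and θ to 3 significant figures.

Gamma(k,θ) with k>1 has mode (k−1)θ, so θ = 13.4/(k−1).
Need P(X < 24.5) = 0.9 with θ tied to k this way. Start at k = 2, θ = 13.4: P(X<24.5) ≈ 0.546.
Too low — raise k to concentrate. Iterating converges to k ≈ 6.24.
Then θ = 13.4/(6.24−1) ≈ 2.56.

k ≈ 6.24, θ ≈ 2.56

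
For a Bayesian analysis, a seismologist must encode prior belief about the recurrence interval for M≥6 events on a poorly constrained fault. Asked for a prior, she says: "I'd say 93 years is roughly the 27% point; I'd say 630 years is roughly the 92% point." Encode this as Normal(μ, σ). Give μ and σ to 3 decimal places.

For Normal(μ,σ), the p-quantile is μ + z_p·σ. Here z_{0.27} = -0.6128, z_{0.92} = 1.405.
So 93 = μ − 0.6128σ and 630 = μ + 1.405σ.
Subtracting: σ = (630 − 93)/(1.405 − (-0.6128)) = 266.120.
Then μ = 93 − (-0.6128)·266.120 = 256.082.

μ = 256.082, σ = 266.120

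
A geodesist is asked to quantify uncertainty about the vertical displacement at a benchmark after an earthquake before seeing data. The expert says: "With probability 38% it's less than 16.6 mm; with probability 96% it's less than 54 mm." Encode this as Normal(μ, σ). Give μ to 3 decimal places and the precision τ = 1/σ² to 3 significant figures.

The p-quantile of Normal(μ,σ) is μ + z_p·σ, with z_{0.38} = -0.3055 and z_{0.96} = 1.751.
Eliminate σ: μ = (z₂·x₁ − z₁·x₂)/(z₂ − z₁) = (1.751·16.6 − (-0.3055)·54)/2.056 = 22.156.
Then σ = (x₂ − x₁)/(z₂ − z₁) = (54 − 16.6)/2.056 = 18.189.
Precision τ = 1/σ² = 1/18.19² = 0.00302.

μ = 22.156, τ = 0.00302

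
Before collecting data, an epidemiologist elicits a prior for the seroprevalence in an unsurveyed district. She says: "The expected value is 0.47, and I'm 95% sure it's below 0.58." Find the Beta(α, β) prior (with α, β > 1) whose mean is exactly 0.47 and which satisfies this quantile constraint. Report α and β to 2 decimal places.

α ≈ 26.07, β ≈ 29.39

With mean 0.47 fixed, write α = 0.47s, β = 0.53s where s = α+β.
Need P(θ < 0.58) = 0.95 under Beta(0.47s, 0.53s). Normal approximation: (q−m)/√(m(1−m)/s) ≈ z_{0.95} = 1.64, so s ≈ 0.47·0.53·(1.64)²/(0.58−0.47)² = 55.7.
At s = 55.7: P(θ<0.58) ≈ 0.950. Adjusting to match 0.95 gives s ≈ 55.46.
So α = 0.47·55.46 ≈ 26.07, β = 0.53·55.46 ≈ 29.39.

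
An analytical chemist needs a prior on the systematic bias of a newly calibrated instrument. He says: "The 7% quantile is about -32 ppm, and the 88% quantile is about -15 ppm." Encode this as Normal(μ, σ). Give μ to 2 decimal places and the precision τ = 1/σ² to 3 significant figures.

μ = -22.54, τ = 0.0243

For Normal(μ,σ), the p-quantile is μ + z_p·σ. Here z_{0.07} = -1.476, z_{0.88} = 1.175.
So -32 = μ − 1.476σ and -15 = μ + 1.175σ.
Subtracting: σ = (-15 − -32)/(1.175 − (-1.476)) = 6.41.
Then μ = -32 − (-1.476)·6.41 = -22.54.
Precision τ = 1/σ² = 1/6.413² = 0.0243.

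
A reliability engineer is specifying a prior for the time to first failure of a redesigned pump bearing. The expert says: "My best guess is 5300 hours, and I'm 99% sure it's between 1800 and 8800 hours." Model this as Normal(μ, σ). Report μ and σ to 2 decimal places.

A symmetric 99% interval runs μ ± z·σ with z = 2.576.
Half-width = 3500, so σ = 3500/2.576 = 1358.79.
μ is the stated best guess, 5300.00.

μ = 5300.00, σ = 1358.79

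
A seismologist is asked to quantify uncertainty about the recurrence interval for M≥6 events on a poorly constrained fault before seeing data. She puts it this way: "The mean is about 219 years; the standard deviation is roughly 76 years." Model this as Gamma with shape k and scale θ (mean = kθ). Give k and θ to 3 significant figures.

For Gamma(k, scale θ): mean = kθ, variance = kθ², so CV = 1/√k.
CV = SD/mean = 76/219 = 0.347, hence k = 1/CV² = 8.3.
Then θ = mean/k = 219/8.3 = 26.4.

k ≈ 8.3, θ ≈ 26.4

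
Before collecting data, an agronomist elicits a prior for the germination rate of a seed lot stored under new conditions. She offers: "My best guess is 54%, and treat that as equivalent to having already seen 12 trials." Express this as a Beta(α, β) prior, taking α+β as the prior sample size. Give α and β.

α = 6.48, β = 5.52

Under the effective-sample-size interpretation, Beta(α, β) has prior mean α/(α+β) and prior sample size α+β.
So α+β = 12 and α/(α+β) = 0.54, giving α = 0.54·12 = 6.48 and β = 12 − 6.48 = 5.52.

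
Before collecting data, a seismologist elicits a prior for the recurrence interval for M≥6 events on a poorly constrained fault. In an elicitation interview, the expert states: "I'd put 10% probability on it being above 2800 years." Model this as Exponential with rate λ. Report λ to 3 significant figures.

λ ≈ 0.000822

P(T > 2800.0) = e^(−λ·2800.0) = 0.1, so λ = −ln(0.1)/2800.0 = 0.000822.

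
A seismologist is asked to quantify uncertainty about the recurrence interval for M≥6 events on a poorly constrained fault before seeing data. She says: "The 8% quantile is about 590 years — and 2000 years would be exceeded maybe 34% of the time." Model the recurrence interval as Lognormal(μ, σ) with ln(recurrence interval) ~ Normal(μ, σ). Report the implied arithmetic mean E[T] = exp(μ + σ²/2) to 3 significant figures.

If T ~ Lognormal(μ,σ) then ln T ~ Normal(μ,σ), so the p-quantile of ln T is μ + z_p·σ.
ln(590) = 6.38 and ln(2000) = 7.601; z_{0.08} = -1.405, z_{0.66} = 0.4125.
σ = (7.601 − 6.38)/(0.4125 − (-1.405)) = 0.672.
μ = 6.38 − (-1.405)·0.672 = 7.324.
E[T] = exp(μ + σ²/2) = exp(7.324 + 0.2256) = 1900 years.

E[T] ≈ 1900 years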